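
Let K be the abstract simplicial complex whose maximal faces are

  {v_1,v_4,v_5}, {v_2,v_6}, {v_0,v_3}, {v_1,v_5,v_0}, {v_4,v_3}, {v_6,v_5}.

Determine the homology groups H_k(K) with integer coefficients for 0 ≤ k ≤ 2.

H_0 = Z,  H_1 = Z,  H_2 = 0.

Order the vertices as v_0 < v_1 < v_2 < v_3 < v_4 < v_5 < v_6. Listing each simplex with vertices in this order, K has dimension 2 with simplices:

  0-simplices (7): [v_0], [v_1], [v_2], [v_3], [v_4], [v_5], [v_6]
  1-simplices (9): [v_0,v_1], [v_0,v_3], [v_0,v_5], [v_1,v_4], [v_1,v_5], [v_2,v_6], [v_3,v_4], [v_4,v_5], [v_5,v_6]
  2-simplices (2): [v_0,v_1,v_5], [v_1,v_4,v_5]

so the chain groups are C_0 ≅ Z^7, C_1 ≅ Z^9, C_2 ≅ Z^2.

Boundary ∂_1: C_1 → C_0 sends each edge [p,q] (with p < q) to q − p. For instance
  ∂[v_1,v_5] = [v_5] − [v_1].
The resulting 7×9 matrix has rank 6, and its Smith normal form has invariant factors (1,1,1,1,1,1).

Boundary ∂_2: C_2 → C_1 maps a triangle to the signed sum of its edges. For instance
  ∂[v_1,v_4,v_5] = [v_4,v_5] − [v_1,v_5] + [v_1,v_4],
  ∂[v_0,v_1,v_5] = [v_1,v_5] − [v_0,v_5] + [v_0,v_1].
The 9×2 boundary matrix has rank 2 and Smith normal form diag(1,1).

Computing H_k = (kernel of ∂_k) / (image of ∂_{k+1}):

  H_0: rank C_0 − rank ∂_1 = 7 − 6 = 1, and the invariant factors of ∂_1 are all 1, so H_0 ≅ Z.
  H_1: rank ker ∂_1 − rank ∂_2 = (9 − 6) − 2 = 1, and the invariant factors of ∂_2 are all 1, so H_1 ≅ Z.
  H_2: rank ker ∂_2 − rank ∂_3 = (2 − 2) − 0 = 0, and there is no ∂_3, so H_2 ≅ 0.

As a check, the Euler characteristic is 7 − 9 + 2 = 0, which agrees with 1 − 1 + 0 = 0.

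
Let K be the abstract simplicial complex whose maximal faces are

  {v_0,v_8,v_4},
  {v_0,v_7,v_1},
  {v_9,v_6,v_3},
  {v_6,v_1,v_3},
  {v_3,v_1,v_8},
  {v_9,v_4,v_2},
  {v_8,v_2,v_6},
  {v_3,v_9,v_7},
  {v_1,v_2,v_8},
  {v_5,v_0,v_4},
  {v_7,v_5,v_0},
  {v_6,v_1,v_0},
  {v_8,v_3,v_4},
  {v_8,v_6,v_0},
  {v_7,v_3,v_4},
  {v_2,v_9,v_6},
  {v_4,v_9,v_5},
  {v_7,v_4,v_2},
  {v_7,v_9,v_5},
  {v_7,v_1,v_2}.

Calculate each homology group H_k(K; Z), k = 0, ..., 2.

We work with the vertex ordering v_0 < v_1 < v_2 < v_3 < v_4 < v_5 < v_6 < v_7 < v_8 < v_9. The simplices of K, each written with vertices in increasing order, are:

  0-simplices (10): [v_0], [v_1], [v_2], [v_3], [v_4], [v_5], [v_6], [v_7], [v_8], [v_9]
  1-simplices (30): (30 of them)
  2-simplices (20): (20 of them)

giving chain groups C_0 ≅ Z^10, C_1 ≅ Z^30, C_2 ≅ Z^20.

∂_1: C_1 → C_0 sends each edge [p,q] (with p < q) to q − p. For instance
  ∂[v_6,v_9] = [v_9] − [v_6].
The resulting 10×30 matrix has rank 9, and its Smith normal form has invariant factors (1,1,1,1,1,1,1,1,1).

The boundary map ∂_2: C_2 → C_1 maps a triangle to the signed sum of its edges. For instance
  ∂[v_5,v_7,v_9] = [v_7,v_9] − [v_5,v_9] + [v_5,v_7],
  ∂[v_2,v_6,v_9] = [v_6,v_9] − [v_2,v_9] + [v_2,v_6].
As a 30×20 matrix over Z this has rank 20, with invariant factors (1,1,1,1,1,1,1,1,1,1,1,1,1,1,1,1,1,1,1,2).

Reading off H_k = ker ∂_k / im ∂_{k+1}:

  H_0: rank C_0 − rank ∂_1 = 10 − 9 = 1, and the invariant factors of ∂_1 are all 1, so H_0 = Z.
  H_1: rank ker ∂_1 − rank ∂_2 = (30 − 9) − 20 = 1, and ∂_2 has invariant factor 2 > 1, so H_1 = Z ⊕ Z/2Z.
  H_2: rank ker ∂_2 − rank ∂_3 = (20 − 20) − 0 = 0, and there is no ∂_3, so H_2 = 0.

As a check, the Euler characteristic is 10 − 30 + 20 = 0, which agrees with 1 − 1 + 0 = 0.
(K is a triangulation of the Klein bottle.)

H_0 = Z,  H_1 = Z ⊕ Z/2Z,  H_2 = 0.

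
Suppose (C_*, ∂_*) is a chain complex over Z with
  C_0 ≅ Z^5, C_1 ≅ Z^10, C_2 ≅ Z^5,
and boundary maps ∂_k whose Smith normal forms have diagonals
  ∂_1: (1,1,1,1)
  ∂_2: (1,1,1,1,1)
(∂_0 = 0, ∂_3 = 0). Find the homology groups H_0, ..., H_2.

H_0: b_0 = 5 − 0 − 4 = 1; torsion from ∂_1 factors > 1: none. So H_0 = Z.
H_1: b_1 = 10 − 4 − 5 = 1; torsion from ∂_2 factors > 1: none. So H_1 = Z.
H_2: b_2 = 5 − 5 − 0 = 0; torsion from ∂_3 factors > 1: none. So H_2 = 0.

H_0 = Z,  H_1 = Z,  H_2 = 0.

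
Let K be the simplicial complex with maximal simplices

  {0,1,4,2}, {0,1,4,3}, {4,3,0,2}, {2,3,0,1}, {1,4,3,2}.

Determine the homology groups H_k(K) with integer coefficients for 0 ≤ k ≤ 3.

H_0 = Z,  H_1 = 0,  H_2 = 0,  H_3 = Z.

Fix the vertex order 0 < 1 < 2 < 3 < 4 and write every simplex with vertices in increasing order. Then dim K = 3 and the simplices of K are:

  0-simplices (5): [0], [1], [2], [3], [4]
  1-simplices (10): [0,1], [0,2], [0,3], [0,4], [1,2], [1,3], [1,4], [2,3], [2,4], [3,4]
  2-simplices (10): [0,1,2], [0,1,3], [0,1,4], [0,2,3], [0,2,4], [0,3,4], [1,2,3], [1,2,4], [1,3,4], [2,3,4]
  3-simplices (5): [0,1,2,3], [0,1,2,4], [0,1,3,4], [0,2,3,4], [1,2,3,4]

so the chain groups are C_0 ≅ Z^5, C_1 ≅ Z^10, C_2 ≅ Z^10, C_3 ≅ Z^5.

The boundary map ∂_1: C_1 → C_0 is given by ∂[p,q] = [q] − [p]. For instance
  ∂[0,3] = [3] − [0].
This gives a 5×10 integer matrix of rank 4; reducing to Smith normal form yields diagonal entries (1,1,1,1).

Boundary ∂_2: C_2 → C_1 sends each 2-simplex [p,q,r] to [q,r] − [p,r] + [p,q]. For instance
  ∂[0,3,4] = [3,4] − [0,4] + [0,3],
  ∂[0,2,4] = [2,4] − [0,4] + [0,2].
This gives a 10×10 integer matrix of rank 6; reducing to Smith normal form yields diagonal entries (1,1,1,1,1,1).

The boundary map ∂_3: C_3 → C_2 sends each 3-simplex σ to the alternating sum Σ_i (−1)^i (σ with its i-th vertex removed). For instance
  ∂[0,2,3,4] = [2,3,4] − [0,3,4] + [0,2,4] − [0,2,3],
  ∂[0,1,2,3] = [1,2,3] − [0,2,3] + [0,1,3] − [0,1,2].
This gives a 10×5 integer matrix of rank 4; reducing to Smith normal form yields diagonal entries (1,1,1,1).

Computing H_k = (kernel of ∂_k) / (image of ∂_{k+1}):

  H_0: rank C_0 − rank ∂_1 = 5 − 4 = 1, and the invariant factors of ∂_1 are all 1, so H_0 = Z.
  H_1: rank ker ∂_1 − rank ∂_2 = (10 − 4) − 6 = 0, and the invariant factors of ∂_2 are all 1, so H_1 = 0.
  H_2: rank ker ∂_2 − rank ∂_3 = (10 − 6) − 4 = 0, and the invariant factors of ∂_3 are all 1, so H_2 = 0.
  H_3: rank ker ∂_3 − rank ∂_4 = (5 − 4) − 0 = 1, and there is no ∂_4, so H_3 = Z.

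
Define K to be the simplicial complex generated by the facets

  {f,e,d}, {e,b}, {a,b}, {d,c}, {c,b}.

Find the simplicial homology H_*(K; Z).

H_0 = Z,  H_1 = Z,  H_2 = 0.

K has 6 vertices, 7 edges, 1 triangle.
rank ∂_0 = 0, rank ∂_1 = 5 ⇒ b_0 = 6 − 0 − 5 = 1; all invariant factors of ∂_1 are 1 so no torsion. So H_0 ≅ Z.
rank ∂_1 = 5, rank ∂_2 = 1 ⇒ b_1 = 7 − 5 − 1 = 1; all invariant factors of ∂_2 are 1 so no torsion. So H_1 ≅ Z.
rank ∂_2 = 1, rank ∂_3 = 0 ⇒ b_2 = 1 − 1 − 0 = 0. So H_2 ≅ 0.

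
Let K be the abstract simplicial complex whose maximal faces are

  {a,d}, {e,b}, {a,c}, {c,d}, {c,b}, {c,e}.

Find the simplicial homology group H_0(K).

H_0 ≅ Z.

We work with the vertex ordering a < b < c < d < e. The simplices of K, each written with vertices in increasing order, are:

  0-simplices (5): a, b, c, d, e
  1-simplices (6): ac, ad, bc, be, cd, ce

Hence C_0 ≅ Z^5, C_1 ≅ Z^6.

The boundary map ∂_1: C_1 → C_0 maps an edge to its endpoints' difference, ∂[p,q] = q − p.
As a 5×6 matrix over Z this has rank 4, with invariant factors (1,1,1,1).

Now H_k = ker ∂_k / im ∂_{k+1}, so:

  H_0: rank C_0 − rank ∂_1 = 5 − 4 = 1, and the invariant factors of ∂_1 are all 1, so H_0 = Z.

(K is a triangulation of a wedge of 2 circles.)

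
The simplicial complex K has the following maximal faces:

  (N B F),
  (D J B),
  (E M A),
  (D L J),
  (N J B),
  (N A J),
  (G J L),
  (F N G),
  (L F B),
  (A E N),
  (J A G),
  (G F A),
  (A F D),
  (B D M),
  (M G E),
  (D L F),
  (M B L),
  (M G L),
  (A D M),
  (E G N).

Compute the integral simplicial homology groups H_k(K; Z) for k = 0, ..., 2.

H_0 ≅ Z,  H_1 ≅ Z ⊕ Z/2Z,  H_2 = 0.

K has 10 vertices, 30 edges, 20 triangles.
rank ∂_0 = 0, rank ∂_1 = 9 ⇒ b_0 = 10 − 0 − 9 = 1; all invariant factors of ∂_1 are 1 so no torsion. So H_0 = Z.
rank ∂_1 = 9, rank ∂_2 = 20 ⇒ b_1 = 30 − 9 − 20 = 1; ∂_2 has invariant factor(s) [2] giving torsion. So H_1 = Z ⊕ Z/2Z.
rank ∂_2 = 20, rank ∂_3 = 0 ⇒ b_2 = 20 − 20 − 0 = 0. So H_2 = 0.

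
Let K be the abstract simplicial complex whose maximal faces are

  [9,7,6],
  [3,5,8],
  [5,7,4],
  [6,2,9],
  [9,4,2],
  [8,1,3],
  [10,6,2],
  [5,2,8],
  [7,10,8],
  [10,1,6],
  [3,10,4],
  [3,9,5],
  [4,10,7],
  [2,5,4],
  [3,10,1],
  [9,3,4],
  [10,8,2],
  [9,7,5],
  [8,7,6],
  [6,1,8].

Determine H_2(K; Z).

H_2 ≅ 0.

Fix the vertex order 1 < 2 < 3 < 4 < 5 < 6 < 7 < 8 < 9 < 10 and write every simplex with vertices in increasing order. Then dim K = 2 and the simplices of K are:

  0-simplices (10): [1], [2], [3], [4], [5], [6], [7], [8], [9], [10]
  1-simplices (30): (30 of them)
  2-simplices (20): (20 of them)

Hence C_0 ≅ Z^10, C_1 ≅ Z^30, C_2 ≅ Z^20.

Boundary ∂_1: C_1 → C_0 sends each edge [p,q] (with p < q) to q − p. For instance
  ∂[5,7] = [7] − [5].
The 10×30 boundary matrix has rank 9 and Smith normal form diag(1,1,1,1,1,1,1,1,1).

∂_2: C_2 → C_1 sends each 2-simplex [p,q,r] to [q,r] − [p,r] + [p,q]. For instance
  ∂[4,5,7] = [5,7] − [4,7] + [4,5],
  ∂[1,3,8] = [3,8] − [1,8] + [1,3].
The 30×20 boundary matrix has rank 20 and Smith normal form diag(1,1,1,1,1,1,1,1,1,1,1,1,1,1,1,1,1,1,1,2).

Computing H_k = (kernel of ∂_k) / (image of ∂_{k+1}):

  H_2: rank ker ∂_2 − rank ∂_3 = (20 − 20) − 0 = 0, and there is no ∂_3, so H_2 = 0.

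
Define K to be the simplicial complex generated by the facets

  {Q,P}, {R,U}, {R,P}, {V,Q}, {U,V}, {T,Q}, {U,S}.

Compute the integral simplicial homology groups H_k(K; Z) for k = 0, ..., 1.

H_0 = Z,  H_1 = Z.

Order the vertices as P < Q < R < S < T < U < V. Listing each simplex with vertices in this order, K has dimension 1 with simplices:

  0-simplices (7): P, Q, R, S, T, U, V
  1-simplices (7): PQ, PR, QT, QV, RU, SU, UV

so the chain groups are C_0 ≅ Z^7, C_1 ≅ Z^7.

∂_1: C_1 → C_0 maps an edge to its endpoints' difference, ∂[p,q] = q − p. For instance
  ∂PR = R − P.
This gives a 7×7 integer matrix of rank 6; reducing to Smith normal form yields diagonal entries (1,1,1,1,1,1).

Computing H_k = (kernel of ∂_k) / (image of ∂_{k+1}):

  H_0: rank C_0 − rank ∂_1 = 7 − 6 = 1, and the invariant factors of ∂_1 are all 1, so H_0 = Z.
  H_1: rank ker ∂_1 − rank ∂_2 = (7 − 6) − 0 = 1, and there is no ∂_2, so H_1 = Z.

As a check, the Euler characteristic is 7 − 7 = 0, which agrees with 1 − 1 = 0.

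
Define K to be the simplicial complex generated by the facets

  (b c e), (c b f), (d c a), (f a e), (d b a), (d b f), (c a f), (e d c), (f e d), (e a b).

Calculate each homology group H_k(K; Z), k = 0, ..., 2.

H_0 = Z,  H_1 = Z/2,  H_2 = 0.

Take the total order a < b < c < d < e < f on the vertex set. Then K (dimension 2) consists of the simplices:

  0-simplices (6): a, b, c, d, e, f
  1-simplices (15): ab, ac, ad, ae, af, bc, bd, be, bf, cd, ce, cf, de, df, ef
  2-simplices (10): abd, abe, acd, acf, aef, bce, bcf, bdf, cde, def

giving chain groups C_0 ≅ Z^6, C_1 ≅ Z^15, C_2 ≅ Z^10.

∂_1: C_1 → C_0 sends each edge [p,q] (with p < q) to q − p. For instance
  ∂de = e − d.
The 6×15 boundary matrix has rank 5 and Smith normal form diag(1,1,1,1,1).

Boundary ∂_2: C_2 → C_1 sends each 2-simplex [p,q,r] to [q,r] − [p,r] + [p,q]. For instance
  ∂abd = bd − ad + ab,
  ∂def = ef − df + de.
This gives a 15×10 integer matrix of rank 10; reducing to Smith normal form yields diagonal entries (1,1,1,1,1,1,1,1,1,2).

From H_k ≅ ker(∂_k) / im(∂_{k+1}) we obtain:

  H_0: rank C_0 − rank ∂_1 = 6 − 5 = 1, and the invariant factors of ∂_1 are all 1, so H_0 ≅ Z.
  H_1: rank ker ∂_1 − rank ∂_2 = (15 − 5) − 10 = 0, and ∂_2 has invariant factor 2 > 1, so H_1 ≅ Z/2.
  H_2: rank ker ∂_2 − rank ∂_3 = (10 − 10) − 0 = 0, and there is no ∂_3, so H_2 ≅ 0.

(K is a triangulation of the real projective plane RP^2.)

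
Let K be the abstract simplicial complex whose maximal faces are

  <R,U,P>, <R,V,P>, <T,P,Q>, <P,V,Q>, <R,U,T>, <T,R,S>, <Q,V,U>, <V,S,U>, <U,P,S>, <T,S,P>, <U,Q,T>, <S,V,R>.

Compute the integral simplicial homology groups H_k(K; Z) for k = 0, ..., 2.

H_0 ≅ Z,  H_1 ≅ Z/2,  H_2 = 0.

Take the total order P < Q < R < S < T < U < V on the vertex set. Then K (dimension 2) consists of the simplices:

  0-simplices (7): P, Q, R, S, T, U, V
  1-simplices (18): PQ, PR, PS, PT, PU, PV, QT, QU, QV, RS, RT, RU, RV, ST, SU, SV, TU, UV
  2-simplices (12): PQT, PQV, PRU, PRV, PST, PSU, QTU, QUV, RST, RSV, RTU, SUV

giving chain groups C_0 ≅ Z^7, C_1 ≅ Z^18, C_2 ≅ Z^12.

∂_1: C_1 → C_0 is given by ∂[p,q] = [q] − [p]. For instance
  ∂RU = U − R.
The 7×18 boundary matrix has rank 6 and Smith normal form diag(1,1,1,1,1,1).

Boundary ∂_2: C_2 → C_1 sends each 2-simplex [p,q,r] to [q,r] − [p,r] + [p,q]. For instance
  ∂PRU = RU − PU + PR,
  ∂PSU = SU − PU + PS.
The resulting 18×12 matrix has rank 12, and its Smith normal form has invariant factors (1,1,1,1,1,1,1,1,1,1,1,2).

Reading off H_k = ker ∂_k / im ∂_{k+1}:

  H_0: rank C_0 − rank ∂_1 = 7 − 6 = 1, and the invariant factors of ∂_1 are all 1, so H_0 ≅ Z.
  H_1: rank ker ∂_1 − rank ∂_2 = (18 − 6) − 12 = 0, and ∂_2 has invariant factor 2 > 1, so H_1 ≅ Z/2.
  H_2: rank ker ∂_2 − rank ∂_3 = (12 − 12) − 0 = 0, and there is no ∂_3, so H_2 ≅ 0.

(K is a triangulation of the real projective plane RP^2.)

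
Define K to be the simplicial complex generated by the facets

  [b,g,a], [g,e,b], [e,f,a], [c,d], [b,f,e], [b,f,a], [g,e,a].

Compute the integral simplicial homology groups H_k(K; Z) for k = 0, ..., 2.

Take the total order a < b < c < d < e < f < g on the vertex set. Then K (dimension 2) consists of the simplices:

  0-simplices (7): a, b, c, d, e, f, g
  1-simplices (10): ab, ae, af, ag, be, bf, bg, cd, ef, eg
  2-simplices (6): abf, abg, aef, aeg, bef, beg

giving chain groups C_0 ≅ Z^7, C_1 ≅ Z^10, C_2 ≅ Z^6.

The boundary map ∂_1: C_1 → C_0 is given by ∂[p,q] = [q] − [p]. For instance
  ∂ag = g − a.
As a 7×10 matrix over Z this has rank 5, with invariant factors (1,1,1,1,1).

The boundary map ∂_2: C_2 → C_1 maps a triangle to the signed sum of its edges. For instance
  ∂abg = bg − ag + ab,
  ∂bef = ef − bf + be.
As a 10×6 matrix over Z this has rank 5, with invariant factors (1,1,1,1,1).

Now H_k = ker ∂_k / im ∂_{k+1}, so:

  H_0: rank C_0 − rank ∂_1 = 7 − 5 = 2, and the invariant factors of ∂_1 are all 1, so H_0 = Z^2.
  H_1: rank ker ∂_1 − rank ∂_2 = (10 − 5) − 5 = 0, and the invariant factors of ∂_2 are all 1, so H_1 = 0.
  H_2: rank ker ∂_2 − rank ∂_3 = (6 − 5) − 0 = 1, and there is no ∂_3, so H_2 = Z.

As a check, the Euler characteristic is 7 − 10 + 6 = 3, which agrees with 2 − 0 + 1 = 3.

H_0 ≅ Z^2,  H_1 = 0,  H_2 ≅ Z.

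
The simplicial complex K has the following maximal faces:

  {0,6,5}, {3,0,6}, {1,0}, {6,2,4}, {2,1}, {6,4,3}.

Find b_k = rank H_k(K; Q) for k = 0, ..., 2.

b_0 = 1, b_1 = 1, b_2 = 0.

We work with the vertex ordering 0 < 1 < 2 < 3 < 4 < 5 < 6. The simplices of K, each written with vertices in increasing order, are:

  0-simplices (7): [0], [1], [2], [3], [4], [5], [6]
  1-simplices (11): [0,1], [0,3], [0,5], [0,6], [1,2], [2,4], [2,6], [3,4], [3,6], [4,6], [5,6]
  2-simplices (4): [0,3,6], [0,5,6], [2,4,6], [3,4,6]

Hence C_0 ≅ Z^7, C_1 ≅ Z^11, C_2 ≅ Z^4.

The boundary map ∂_1: C_1 → C_0 sends each edge [p,q] (with p < q) to q − p.
This gives a 7×11 integer matrix of rank 6; reducing to Smith normal form yields diagonal entries (1,1,1,1,1,1).

The boundary map ∂_2: C_2 → C_1 acts by ∂[p,q,r] = [q,r] − [p,r] + [p,q]. For instance
  ∂[3,4,6] = [4,6] − [3,6] + [3,4],
  ∂[0,5,6] = [5,6] − [0,6] + [0,5].
The 11×4 boundary matrix has rank 4 and Smith normal form diag(1,1,1,1).

From H_k ≅ ker(∂_k) / im(∂_{k+1}) we obtain:

  H_0: rank C_0 − rank ∂_1 = 7 − 6 = 1, and the invariant factors of ∂_1 are all 1, so H_0 = Z.
  H_1: rank ker ∂_1 − rank ∂_2 = (11 − 6) − 4 = 1, and the invariant factors of ∂_2 are all 1, so H_1 = Z.
  H_2: rank ker ∂_2 − rank ∂_3 = (4 − 4) − 0 = 0, and there is no ∂_3, so H_2 = 0.

Hence the Betti numbers are b_0 = 1, b_1 = 1, b_2 = 0.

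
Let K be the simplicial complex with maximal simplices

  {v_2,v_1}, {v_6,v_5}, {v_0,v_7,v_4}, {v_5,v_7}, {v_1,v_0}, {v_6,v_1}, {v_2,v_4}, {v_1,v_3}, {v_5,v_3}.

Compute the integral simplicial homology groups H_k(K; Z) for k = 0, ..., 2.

Take the total order v_0 < v_1 < v_2 < v_3 < v_4 < v_5 < v_6 < v_7 on the vertex set. Then K (dimension 2) consists of the simplices:

  0-simplices (8): [v_0], [v_1], [v_2], [v_3], [v_4], [v_5], [v_6], [v_7]
  1-simplices (11): [v_0,v_1], [v_0,v_4], [v_0,v_7], [v_1,v_2], [v_1,v_3], [v_1,v_6], [v_2,v_4], [v_3,v_5], [v_4,v_7], [v_5,v_6], [v_5,v_7]
  2-simplices (1): [v_0,v_4,v_7]

so the chain groups are C_0 ≅ Z^8, C_1 ≅ Z^11, C_2 ≅ Z^1.

The boundary map ∂_1: C_1 → C_0 maps an edge to its endpoints' difference, ∂[p,q] = q − p.
The 8×11 boundary matrix has rank 7 and Smith normal form diag(1,1,1,1,1,1,1).

The boundary map ∂_2: C_2 → C_1 maps a triangle to the signed sum of its edges. For instance
  ∂[v_0,v_4,v_7] = [v_4,v_7] − [v_0,v_7] + [v_0,v_4].
This gives a 11×1 integer matrix of rank 1; reducing to Smith normal form yields diagonal entries (1).

From H_k ≅ ker(∂_k) / im(∂_{k+1}) we obtain:

  H_0: rank C_0 − rank ∂_1 = 8 − 7 = 1, and the invariant factors of ∂_1 are all 1, so H_0 = Z.
  H_1: rank ker ∂_1 − rank ∂_2 = (11 − 7) − 1 = 3, and the invariant factors of ∂_2 are all 1, so H_1 = Z^3.
  H_2: rank ker ∂_2 − rank ∂_3 = (1 − 1) − 0 = 0, and there is no ∂_3, so H_2 = 0.

As a check, the Euler characteristic is 8 − 11 + 1 = -2, which agrees with 1 − 3 + 0 = -2.

H_0 = Z,  H_1 = Z^3,  H_2 = 0.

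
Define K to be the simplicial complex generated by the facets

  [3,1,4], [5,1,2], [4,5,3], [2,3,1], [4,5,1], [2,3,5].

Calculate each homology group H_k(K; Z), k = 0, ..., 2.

H_0 = Z,  H_1 = 0,  H_2 = Z.

Fix the vertex order 1 < 2 < 3 < 4 < 5 and write every simplex with vertices in increasing order. Then dim K = 2 and the simplices of K are:

  0-simplices (5): [1], [2], [3], [4], [5]
  1-simplices (9): [1,2], [1,3], [1,4], [1,5], [2,3], [2,5], [3,4], [3,5], [4,5]
  2-simplices (6): [1,2,3], [1,2,5], [1,3,4], [1,4,5], [2,3,5], [3,4,5]

so the chain groups are C_0 ≅ Z^5, C_1 ≅ Z^9, C_2 ≅ Z^6.

Boundary ∂_1: C_1 → C_0 is given by ∂[p,q] = [q] − [p].
The resulting 5×9 matrix has rank 4, and its Smith normal form has invariant factors (1,1,1,1).

Boundary ∂_2: C_2 → C_1 acts by ∂[p,q,r] = [q,r] − [p,r] + [p,q]. For instance
  ∂[1,3,4] = [3,4] − [1,4] + [1,3],
  ∂[3,4,5] = [4,5] − [3,5] + [3,4].
The resulting 9×6 matrix has rank 5, and its Smith normal form has invariant factors (1,1,1,1,1).

From H_k ≅ ker(∂_k) / im(∂_{k+1}) we obtain:

  H_0: rank C_0 − rank ∂_1 = 5 − 4 = 1, and the invariant factors of ∂_1 are all 1, so H_0 ≅ Z.
  H_1: rank ker ∂_1 − rank ∂_2 = (9 − 4) − 5 = 0, and the invariant factors of ∂_2 are all 1, so H_1 ≅ 0.
  H_2: rank ker ∂_2 − rank ∂_3 = (6 − 5) − 0 = 1, and there is no ∂_3, so H_2 ≅ Z.

(K is a triangulation of the 2-sphere S^2.)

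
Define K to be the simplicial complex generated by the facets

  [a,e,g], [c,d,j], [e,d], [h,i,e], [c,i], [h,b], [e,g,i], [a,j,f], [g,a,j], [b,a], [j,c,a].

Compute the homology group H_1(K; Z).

H_1 = Z^3.

We work with the vertex ordering a < b < c < d < e < f < g < h < i < j. The simplices of K, each written with vertices in increasing order, are:

  0-simplices (10): a, b, c, d, e, f, g, h, i, j
  1-simplices (19): ab, ac, ae, af, ag, aj, bh, cd, ci, cj, de, dj, eg, eh, ei, fj, gi, gj, hi
  2-simplices (7): acj, aeg, afj, agj, cdj, egi, ehi

Hence C_0 ≅ Z^10, C_1 ≅ Z^19, C_2 ≅ Z^7.

The boundary map ∂_1: C_1 → C_0 maps an edge to its endpoints' difference, ∂[p,q] = q − p. For instance
  ∂ci = i − c.
As a 10×19 matrix over Z this has rank 9, with invariant factors (1,1,1,1,1,1,1,1,1).

∂_2: C_2 → C_1 maps a triangle to the signed sum of its edges. For instance
  ∂aeg = eg − ag + ae,
  ∂ehi = hi − ei + eh.
The 19×7 boundary matrix has rank 7 and Smith normal form diag(1,1,1,1,1,1,1).

Computing H_k = (kernel of ∂_k) / (image of ∂_{k+1}):

  H_1: rank ker ∂_1 − rank ∂_2 = (19 − 9) − 7 = 3, and the invariant factors of ∂_2 are all 1, so H_1 = Z^3.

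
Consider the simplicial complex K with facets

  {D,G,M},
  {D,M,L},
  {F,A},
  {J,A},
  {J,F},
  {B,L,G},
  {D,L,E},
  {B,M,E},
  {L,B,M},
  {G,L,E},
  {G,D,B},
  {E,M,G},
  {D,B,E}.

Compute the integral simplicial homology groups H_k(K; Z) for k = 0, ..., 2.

H_0 = Z^2,  H_1 = Z ⊕ Z/2,  H_2 = 0.

We work with the vertex ordering A < B < D < E < F < G < J < L < M. The simplices of K, each written with vertices in increasing order, are:

  0-simplices (9): A, B, D, E, F, G, J, L, M
  1-simplices (18): AF, AJ, BD, BE, BG, BL, BM, DE, DG, DL, DM, EG, EL, EM, FJ, GL, GM, LM
  2-simplices (10): BDE, BDG, BEM, BGL, BLM, DEL, DGM, DLM, EGL, EGM

giving chain groups C_0 ≅ Z^9, C_1 ≅ Z^18, C_2 ≅ Z^10.

The boundary map ∂_1: C_1 → C_0 sends each edge [p,q] (with p < q) to q − p.
The 9×18 boundary matrix has rank 7 and Smith normal form diag(1,1,1,1,1,1,1).

∂_2: C_2 → C_1 acts by ∂[p,q,r] = [q,r] − [p,r] + [p,q]. For instance
  ∂EGL = GL − EL + EG,
  ∂BGL = GL − BL + BG.
The 18×10 boundary matrix has rank 10 and Smith normal form diag(1,1,1,1,1,1,1,1,1,2).

Reading off H_k = ker ∂_k / im ∂_{k+1}:

  H_0: rank C_0 − rank ∂_1 = 9 − 7 = 2, and the invariant factors of ∂_1 are all 1, so H_0 = Z^2.
  H_1: rank ker ∂_1 − rank ∂_2 = (18 − 7) − 10 = 1, and ∂_2 has invariant factor 2 > 1, so H_1 = Z ⊕ Z/2.
  H_2: rank ker ∂_2 − rank ∂_3 = (10 − 10) − 0 = 0, and there is no ∂_3, so H_2 = 0.

(K is a triangulation of the disjoint union of the circle S^1 and the real projective plane RP^2.)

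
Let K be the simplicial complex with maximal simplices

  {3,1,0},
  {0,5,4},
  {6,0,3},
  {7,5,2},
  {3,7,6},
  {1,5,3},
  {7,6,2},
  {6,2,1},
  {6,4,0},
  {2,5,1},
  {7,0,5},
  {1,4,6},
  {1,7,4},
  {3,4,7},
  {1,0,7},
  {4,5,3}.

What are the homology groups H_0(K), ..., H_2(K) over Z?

K has 8 vertices, 24 edges, 16 triangles.
rank ∂_0 = 0, rank ∂_1 = 7 ⇒ b_0 = 8 − 0 − 7 = 1; all invariant factors of ∂_1 are 1 so no torsion. So H_0 = Z.
rank ∂_1 = 7, rank ∂_2 = 15 ⇒ b_1 = 24 − 7 − 15 = 2; all invariant factors of ∂_2 are 1 so no torsion. So H_1 = Z^2.
rank ∂_2 = 15, rank ∂_3 = 0 ⇒ b_2 = 16 − 15 − 0 = 1. So H_2 = Z.

H_0 ≅ Z,  H_1 ≅ Z^2,  H_2 ≅ Z.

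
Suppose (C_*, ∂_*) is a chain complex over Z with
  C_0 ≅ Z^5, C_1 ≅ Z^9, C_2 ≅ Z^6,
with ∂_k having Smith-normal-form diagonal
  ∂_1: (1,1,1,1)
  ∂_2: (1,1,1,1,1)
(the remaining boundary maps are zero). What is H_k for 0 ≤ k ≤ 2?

H_0 = Z,  H_1 = 0,  H_2 = Z.

H_0: b_0 = 5 − 0 − 4 = 1; torsion from ∂_1 factors > 1: none. So H_0 = Z.
H_1: b_1 = 9 − 4 − 5 = 0; torsion from ∂_2 factors > 1: none. So H_1 = 0.
H_2: b_2 = 6 − 5 − 0 = 1; torsion from ∂_3 factors > 1: none. So H_2 = Z.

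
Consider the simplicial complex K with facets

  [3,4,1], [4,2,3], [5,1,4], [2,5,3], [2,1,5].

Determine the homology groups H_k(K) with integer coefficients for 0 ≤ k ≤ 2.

H_0 ≅ Z,  H_1 ≅ Z,  H_2 = 0.

K has 5 vertices, 10 edges, 5 triangles.
rank ∂_0 = 0, rank ∂_1 = 4 ⇒ b_0 = 5 − 0 − 4 = 1; all invariant factors of ∂_1 are 1 so no torsion. So H_0 = Z.
rank ∂_1 = 4, rank ∂_2 = 5 ⇒ b_1 = 10 − 4 − 5 = 1; all invariant factors of ∂_2 are 1 so no torsion. So H_1 = Z.
rank ∂_2 = 5, rank ∂_3 = 0 ⇒ b_2 = 5 − 5 − 0 = 0. So H_2 = 0.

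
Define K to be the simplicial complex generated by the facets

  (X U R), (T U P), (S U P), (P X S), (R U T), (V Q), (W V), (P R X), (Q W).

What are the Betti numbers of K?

Order the vertices as P < Q < R < S < T < U < V < W < X. Listing each simplex with vertices in this order, K has dimension 2 with simplices:

  0-simplices (9): P, Q, R, S, T, U, V, W, X
  1-simplices (15): PR, PS, PT, PU, PX, QV, QW, RT, RU, RX, SU, SX, TU, UX, VW
  2-simplices (6): PRX, PSU, PSX, PTU, RTU, RUX

so the chain groups are C_0 ≅ Z^9, C_1 ≅ Z^15, C_2 ≅ Z^6.

∂_1: C_1 → C_0 maps an edge to its endpoints' difference, ∂[p,q] = q − p.
This gives a 9×15 integer matrix of rank 7; reducing to Smith normal form yields diagonal entries (1,1,1,1,1,1,1).

∂_2: C_2 → C_1 maps a triangle to the signed sum of its edges. For instance
  ∂RUX = UX − RX + RU,
  ∂RTU = TU − RU + RT.
The 15×6 boundary matrix has rank 6 and Smith normal form diag(1,1,1,1,1,1).

Reading off H_k = ker ∂_k / im ∂_{k+1}:

  H_0: rank C_0 − rank ∂_1 = 9 − 7 = 2, and the invariant factors of ∂_1 are all 1, so H_0 = Z^2.
  H_1: rank ker ∂_1 − rank ∂_2 = (15 − 7) − 6 = 2, and the invariant factors of ∂_2 are all 1, so H_1 = Z^2.
  H_2: rank ker ∂_2 − rank ∂_3 = (6 − 6) − 0 = 0, and there is no ∂_3, so H_2 = 0.

As a check, the Euler characteristic is 9 − 15 + 6 = 0, which agrees with 2 − 2 + 0 = 0.

Hence the Betti numbers are b_0 = 2, b_1 = 2, b_2 = 0.

b_0 = 2, b_1 = 2, b_2 = 0.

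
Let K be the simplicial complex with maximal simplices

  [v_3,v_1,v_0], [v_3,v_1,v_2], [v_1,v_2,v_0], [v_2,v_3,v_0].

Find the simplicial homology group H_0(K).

H_0 ≅ Z.

Fix the vertex order v_0 < v_1 < v_2 < v_3 and write every simplex with vertices in increasing order. Then dim K = 2 and the simplices of K are:

  0-simplices (4): [v_0], [v_1], [v_2], [v_3]
  1-simplices (6): [v_0,v_1], [v_0,v_2], [v_0,v_3], [v_1,v_2], [v_1,v_3], [v_2,v_3]
  2-simplices (4): [v_0,v_1,v_2], [v_0,v_1,v_3], [v_0,v_2,v_3], [v_1,v_2,v_3]

so the chain groups are C_0 ≅ Z^4, C_1 ≅ Z^6, C_2 ≅ Z^4.

∂_1: C_1 → C_0 is given by ∂[p,q] = [q] − [p]. For instance
  ∂[v_0,v_3] = [v_3] − [v_0].
This gives a 4×6 integer matrix of rank 3; reducing to Smith normal form yields diagonal entries (1,1,1).

∂_2: C_2 → C_1 acts by ∂[p,q,r] = [q,r] − [p,r] + [p,q]. For instance
  ∂[v_0,v_1,v_3] = [v_1,v_3] − [v_0,v_3] + [v_0,v_1],
  ∂[v_0,v_1,v_2] = [v_1,v_2] − [v_0,v_2] + [v_0,v_1].
The 6×4 boundary matrix has rank 3 and Smith normal form diag(1,1,1).

Computing H_k = (kernel of ∂_k) / (image of ∂_{k+1}):

  H_0: rank C_0 − rank ∂_1 = 4 − 3 = 1, and the invariant factors of ∂_1 are all 1, so H_0 ≅ Z.

(K is a triangulation of the 2-sphere S^2.)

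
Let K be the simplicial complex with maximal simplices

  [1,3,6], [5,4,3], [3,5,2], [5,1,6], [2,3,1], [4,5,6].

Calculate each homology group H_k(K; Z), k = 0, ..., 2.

Order the vertices as 1 < 2 < 3 < 4 < 5 < 6. Listing each simplex with vertices in this order, K has dimension 2 with simplices:

  0-simplices (6): [1], [2], [3], [4], [5], [6]
  1-simplices (12): [1,2], [1,3], [1,5], [1,6], [2,3], [2,5], [3,4], [3,5], [3,6], [4,5], [4,6], [5,6]
  2-simplices (6): [1,2,3], [1,3,6], [1,5,6], [2,3,5], [3,4,5], [4,5,6]

so the chain groups are C_0 ≅ Z^6, C_1 ≅ Z^12, C_2 ≅ Z^6.

∂_1: C_1 → C_0 sends each edge [p,q] (with p < q) to q − p. For instance
  ∂[1,5] = [5] − [1].
The 6×12 boundary matrix has rank 5 and Smith normal form diag(1,1,1,1,1).

∂_2: C_2 → C_1 sends each 2-simplex [p,q,r] to [q,r] − [p,r] + [p,q]. For instance
  ∂[1,5,6] = [5,6] − [1,6] + [1,5],
  ∂[4,5,6] = [5,6] − [4,6] + [4,5].
This gives a 12×6 integer matrix of rank 6; reducing to Smith normal form yields diagonal entries (1,1,1,1,1,1).

Now H_k = ker ∂_k / im ∂_{k+1}, so:

  H_0: rank C_0 − rank ∂_1 = 6 − 5 = 1, and the invariant factors of ∂_1 are all 1, so H_0 = Z.
  H_1: rank ker ∂_1 − rank ∂_2 = (12 − 5) − 6 = 1, and the invariant factors of ∂_2 are all 1, so H_1 = Z.
  H_2: rank ker ∂_2 − rank ∂_3 = (6 − 6) − 0 = 0, and there is no ∂_3, so H_2 = 0.

H_0 = Z,  H_1 = Z,  H_2 = 0.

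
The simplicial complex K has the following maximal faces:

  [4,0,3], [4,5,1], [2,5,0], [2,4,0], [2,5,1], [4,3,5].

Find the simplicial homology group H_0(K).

H_0 ≅ Z.

Order the vertices as 0 < 1 < 2 < 3 < 4 < 5. Listing each simplex with vertices in this order, K has dimension 2 with simplices:

  0-simplices (6): [0], [1], [2], [3], [4], [5]
  1-simplices (12): [0,2], [0,3], [0,4], [0,5], [1,2], [1,4], [1,5], [2,4], [2,5], [3,4], [3,5], [4,5]
  2-simplices (6): [0,2,4], [0,2,5], [0,3,4], [1,2,5], [1,4,5], [3,4,5]

so the chain groups are C_0 ≅ Z^6, C_1 ≅ Z^12, C_2 ≅ Z^6.

Boundary ∂_1: C_1 → C_0 maps an edge to its endpoints' difference, ∂[p,q] = q − p. For instance
  ∂[3,5] = [5] − [3].
The 6×12 boundary matrix has rank 5 and Smith normal form diag(1,1,1,1,1).

Boundary ∂_2: C_2 → C_1 sends each 2-simplex [p,q,r] to [q,r] − [p,r] + [p,q]. For instance
  ∂[3,4,5] = [4,5] − [3,5] + [3,4],
  ∂[0,3,4] = [3,4] − [0,4] + [0,3].
The 12×6 boundary matrix has rank 6 and Smith normal form diag(1,1,1,1,1,1).

Reading off H_k = ker ∂_k / im ∂_{k+1}:

  H_0: rank C_0 − rank ∂_1 = 6 − 5 = 1, and the invariant factors of ∂_1 are all 1, so H_0 ≅ Z.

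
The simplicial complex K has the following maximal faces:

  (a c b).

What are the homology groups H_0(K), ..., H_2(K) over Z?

Take the total order a < b < c on the vertex set. Then K (dimension 2) consists of the simplices:

  0-simplices (3): a, b, c
  1-simplices (3): ab, ac, bc
  2-simplices (1): abc

giving chain groups C_0 ≅ Z^3, C_1 ≅ Z^3, C_2 ≅ Z^1.

The boundary map ∂_1: C_1 → C_0 is given by ∂[p,q] = [q] − [p].
As a 3×3 matrix over Z this has rank 2, with invariant factors (1,1).

∂_2: C_2 → C_1 sends each 2-simplex [p,q,r] to [q,r] − [p,r] + [p,q]. For instance
  ∂abc = bc − ac + ab.
As a 3×1 matrix over Z this has rank 1, with invariant factors (1).

Now H_k = ker ∂_k / im ∂_{k+1}, so:

  H_0: rank C_0 − rank ∂_1 = 3 − 2 = 1, and the invariant factors of ∂_1 are all 1, so H_0 = Z.
  H_1: rank ker ∂_1 − rank ∂_2 = (3 − 2) − 1 = 0, and the invariant factors of ∂_2 are all 1, so H_1 = 0.
  H_2: rank ker ∂_2 − rank ∂_3 = (1 − 1) − 0 = 0, and there is no ∂_3, so H_2 = 0.

(K is a triangulation of the 2-simplex.)

H_0 = Z,  H_1 = 0,  H_2 = 0.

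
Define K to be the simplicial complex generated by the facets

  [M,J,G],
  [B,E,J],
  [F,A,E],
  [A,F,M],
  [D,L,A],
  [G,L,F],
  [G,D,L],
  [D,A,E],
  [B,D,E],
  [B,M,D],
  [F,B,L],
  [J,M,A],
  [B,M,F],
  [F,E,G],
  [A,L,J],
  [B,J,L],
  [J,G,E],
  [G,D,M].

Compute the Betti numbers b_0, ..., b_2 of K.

We work with the vertex ordering A < B < D < E < F < G < J < L < M. The simplices of K, each written with vertices in increasing order, are:

  0-simplices (9): A, B, D, E, F, G, J, L, M
  1-simplices (27): AD, AE, AF, AJ, AL, AM, BD, BE, BF, BJ, BL, BM, DE, DG, DL, DM, EF, EG, EJ, FG, FL, FM, GJ, GL, GM, JL, JM
  2-simplices (18): ADE, ADL, AEF, AFM, AJL, AJM, BDE, BDM, BEJ, BFL, BFM, BJL, DGL, DGM, EFG, EGJ, FGL, GJM

giving chain groups C_0 ≅ Z^9, C_1 ≅ Z^27, C_2 ≅ Z^18.

∂_1: C_1 → C_0 is given by ∂[p,q] = [q] − [p].
The resulting 9×27 matrix has rank 8, and its Smith normal form has invariant factors (1,1,1,1,1,1,1,1).

∂_2: C_2 → C_1 sends each 2-simplex [p,q,r] to [q,r] − [p,r] + [p,q]. For instance
  ∂BDM = DM − BM + BD,
  ∂ADL = DL − AL + AD.
The resulting 27×18 matrix has rank 17, and its Smith normal form has invariant factors (1,1,1,1,1,1,1,1,1,1,1,1,1,1,1,1,1).

Reading off H_k = ker ∂_k / im ∂_{k+1}:

  H_0: rank C_0 − rank ∂_1 = 9 − 8 = 1, and the invariant factors of ∂_1 are all 1, so H_0 ≅ Z.
  H_1: rank ker ∂_1 − rank ∂_2 = (27 − 8) − 17 = 2, and the invariant factors of ∂_2 are all 1, so H_1 ≅ Z^2.
  H_2: rank ker ∂_2 − rank ∂_3 = (18 − 17) − 0 = 1, and there is no ∂_3, so H_2 ≅ Z.

Hence the Betti numbers are b_0 = 1, b_1 = 2, b_2 = 1.

b_0 = 1, b_1 = 2, b_2 = 1.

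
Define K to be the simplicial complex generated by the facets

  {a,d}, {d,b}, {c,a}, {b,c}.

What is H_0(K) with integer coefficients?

H_0 ≅ Z.

We work with the vertex ordering a < b < c < d. The simplices of K, each written with vertices in increasing order, are:

  0-simplices (4): a, b, c, d
  1-simplices (4): ac, ad, bc, bd

so the chain groups are C_0 ≅ Z^4, C_1 ≅ Z^4.

∂_1: C_1 → C_0 maps an edge to its endpoints' difference, ∂[p,q] = q − p.
The 4×4 boundary matrix has rank 3 and Smith normal form diag(1,1,1).

Computing H_k = (kernel of ∂_k) / (image of ∂_{k+1}):

  H_0: rank C_0 − rank ∂_1 = 4 − 3 = 1, and the invariant factors of ∂_1 are all 1, so H_0 ≅ Z.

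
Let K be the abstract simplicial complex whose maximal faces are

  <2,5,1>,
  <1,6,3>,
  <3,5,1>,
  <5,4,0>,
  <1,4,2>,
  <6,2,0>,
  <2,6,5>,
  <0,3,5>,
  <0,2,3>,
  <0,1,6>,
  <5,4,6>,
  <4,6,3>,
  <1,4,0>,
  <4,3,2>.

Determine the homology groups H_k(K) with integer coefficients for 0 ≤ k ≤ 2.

Order the vertices as 0 < 1 < 2 < 3 < 4 < 5 < 6. Listing each simplex with vertices in this order, K has dimension 2 with simplices:

  0-simplices (7): [0], [1], [2], [3], [4], [5], [6]
  1-simplices (21): [0,1], [0,2], [0,3], [0,4], [0,5], [0,6], [1,2], [1,3], [1,4], [1,5], [1,6], [2,3], [2,4], [2,5], [2,6], [3,4], [3,5], [3,6], [4,5], [4,6], [5,6]
  2-simplices (14): [0,1,4], [0,1,6], [0,2,3], [0,2,6], [0,3,5], [0,4,5], [1,2,4], [1,2,5], [1,3,5], [1,3,6], [2,3,4], [2,5,6], [3,4,6], [4,5,6]

so the chain groups are C_0 ≅ Z^7, C_1 ≅ Z^21, C_2 ≅ Z^14.

Boundary ∂_1: C_1 → C_0 sends each edge [p,q] (with p < q) to q − p. For instance
  ∂[4,6] = [6] − [4].
This gives a 7×21 integer matrix of rank 6; reducing to Smith normal form yields diagonal entries (1,1,1,1,1,1).

∂_2: C_2 → C_1 acts by ∂[p,q,r] = [q,r] − [p,r] + [p,q]. For instance
  ∂[2,5,6] = [5,6] − [2,6] + [2,5],
  ∂[1,3,6] = [3,6] − [1,6] + [1,3].
The resulting 21×14 matrix has rank 13, and its Smith normal form has invariant factors (1,1,1,1,1,1,1,1,1,1,1,1,1).

Now H_k = ker ∂_k / im ∂_{k+1}, so:

  H_0: rank C_0 − rank ∂_1 = 7 − 6 = 1, and the invariant factors of ∂_1 are all 1, so H_0 ≅ Z.
  H_1: rank ker ∂_1 − rank ∂_2 = (21 − 6) − 13 = 2, and the invariant factors of ∂_2 are all 1, so H_1 ≅ Z^2.
  H_2: rank ker ∂_2 − rank ∂_3 = (14 − 13) − 0 = 1, and there is no ∂_3, so H_2 ≅ Z.

As a check, the Euler characteristic is 7 − 21 + 14 = 0, which agrees with 1 − 2 + 1 = 0.
(K is a triangulation of the torus T^2.)

H_0 ≅ Z,  H_1 ≅ Z^2,  H_2 ≅ Z.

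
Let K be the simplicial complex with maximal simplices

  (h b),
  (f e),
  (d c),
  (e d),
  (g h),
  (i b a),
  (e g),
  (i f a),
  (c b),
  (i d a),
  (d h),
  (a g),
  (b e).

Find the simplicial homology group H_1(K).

Fix the vertex order a < b < c < d < e < f < g < h < i and write every simplex with vertices in increasing order. Then dim K = 2 and the simplices of K are:

  0-simplices (9): a, b, c, d, e, f, g, h, i
  1-simplices (17): ab, ad, af, ag, ai, bc, be, bh, bi, cd, de, dh, di, ef, eg, fi, gh
  2-simplices (3): abi, adi, afi

so the chain groups are C_0 ≅ Z^9, C_1 ≅ Z^17, C_2 ≅ Z^3.

∂_1: C_1 → C_0 maps an edge to its endpoints' difference, ∂[p,q] = q − p. For instance
  ∂bh = h − b.
The 9×17 boundary matrix has rank 8 and Smith normal form diag(1,1,1,1,1,1,1,1).

The boundary map ∂_2: C_2 → C_1 maps a triangle to the signed sum of its edges. For instance
  ∂abi = bi − ai + ab,
  ∂adi = di − ai + ad.
This gives a 17×3 integer matrix of rank 3; reducing to Smith normal form yields diagonal entries (1,1,1).

Reading off H_k = ker ∂_k / im ∂_{k+1}:

  H_1: rank ker ∂_1 − rank ∂_2 = (17 − 8) − 3 = 6, and the invariant factors of ∂_2 are all 1, so H_1 ≅ Z^6.

H_1 ≅ Z^6.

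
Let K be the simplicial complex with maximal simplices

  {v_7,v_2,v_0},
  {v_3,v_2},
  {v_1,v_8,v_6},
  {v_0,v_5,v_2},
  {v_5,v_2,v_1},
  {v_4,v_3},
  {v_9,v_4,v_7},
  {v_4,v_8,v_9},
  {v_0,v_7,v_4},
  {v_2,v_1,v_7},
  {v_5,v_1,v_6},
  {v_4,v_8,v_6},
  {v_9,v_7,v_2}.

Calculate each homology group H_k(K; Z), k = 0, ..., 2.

H_0 = Z,  H_1 = Z^2,  H_2 = 0.

Order the vertices as v_0 < v_1 < v_2 < v_3 < v_4 < v_5 < v_6 < v_7 < v_8 < v_9. Listing each simplex with vertices in this order, K has dimension 2 with simplices:

  0-simplices (10): [v_0], [v_1], [v_2], [v_3], [v_4], [v_5], [v_6], [v_7], [v_8], [v_9]
  1-simplices (22): (22 of them)
  2-simplices (11): (11 of them)

giving chain groups C_0 ≅ Z^10, C_1 ≅ Z^22, C_2 ≅ Z^11.

Boundary ∂_1: C_1 → C_0 sends each edge [p,q] (with p < q) to q − p.
As a 10×22 matrix over Z this has rank 9, with invariant factors (1,1,1,1,1,1,1,1,1).

The boundary map ∂_2: C_2 → C_1 maps a triangle to the signed sum of its edges. For instance
  ∂[v_1,v_2,v_5] = [v_2,v_5] − [v_1,v_5] + [v_1,v_2],
  ∂[v_1,v_5,v_6] = [v_5,v_6] − [v_1,v_6] + [v_1,v_5].
This gives a 22×11 integer matrix of rank 11; reducing to Smith normal form yields diagonal entries (1,1,1,1,1,1,1,1,1,1,1).

Computing H_k = (kernel of ∂_k) / (image of ∂_{k+1}):

  H_0: rank C_0 − rank ∂_1 = 10 − 9 = 1, and the invariant factors of ∂_1 are all 1, so H_0 = Z.
  H_1: rank ker ∂_1 − rank ∂_2 = (22 − 9) − 11 = 2, and the invariant factors of ∂_2 are all 1, so H_1 = Z^2.
  H_2: rank ker ∂_2 − rank ∂_3 = (11 − 11) − 0 = 0, and there is no ∂_3, so H_2 = 0.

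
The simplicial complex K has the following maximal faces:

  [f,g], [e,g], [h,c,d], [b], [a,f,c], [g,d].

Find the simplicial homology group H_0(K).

H_0 ≅ Z^2.

Order the vertices as a < b < c < d < e < f < g < h. Listing each simplex with vertices in this order, K has dimension 2 with simplices:

  0-simplices (8): a, b, c, d, e, f, g, h
  1-simplices (9): ac, af, cd, cf, ch, dg, dh, eg, fg
  2-simplices (2): acf, cdh

giving chain groups C_0 ≅ Z^8, C_1 ≅ Z^9, C_2 ≅ Z^2.

The boundary map ∂_1: C_1 → C_0 is given by ∂[p,q] = [q] − [p]. For instance
  ∂cd = d − c.
This gives a 8×9 integer matrix of rank 6; reducing to Smith normal form yields diagonal entries (1,1,1,1,1,1).

The boundary map ∂_2: C_2 → C_1 acts by ∂[p,q,r] = [q,r] − [p,r] + [p,q]. For instance
  ∂acf = cf − af + ac,
  ∂cdh = dh − ch + cd.
This gives a 9×2 integer matrix of rank 2; reducing to Smith normal form yields diagonal entries (1,1).

Computing H_k = (kernel of ∂_k) / (image of ∂_{k+1}):

  H_0: rank C_0 − rank ∂_1 = 8 − 6 = 2, and the invariant factors of ∂_1 are all 1, so H_0 ≅ Z^2.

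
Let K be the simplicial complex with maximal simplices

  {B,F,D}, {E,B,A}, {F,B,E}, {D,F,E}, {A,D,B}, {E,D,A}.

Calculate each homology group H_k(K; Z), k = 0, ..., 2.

We work with the vertex ordering A < B < D < E < F. The simplices of K, each written with vertices in increasing order, are:

  0-simplices (5): A, B, D, E, F
  1-simplices (9): AB, AD, AE, BD, BE, BF, DE, DF, EF
  2-simplices (6): ABD, ABE, ADE, BDF, BEF, DEF

so the chain groups are C_0 ≅ Z^5, C_1 ≅ Z^9, C_2 ≅ Z^6.

∂_1: C_1 → C_0 sends each edge [p,q] (with p < q) to q − p. For instance
  ∂DF = F − D.
The resulting 5×9 matrix has rank 4, and its Smith normal form has invariant factors (1,1,1,1).

Boundary ∂_2: C_2 → C_1 acts by ∂[p,q,r] = [q,r] − [p,r] + [p,q]. For instance
  ∂ABE = BE − AE + AB,
  ∂ADE = DE − AE + AD.
As a 9×6 matrix over Z this has rank 5, with invariant factors (1,1,1,1,1).

Now H_k = ker ∂_k / im ∂_{k+1}, so:

  H_0: rank C_0 − rank ∂_1 = 5 − 4 = 1, and the invariant factors of ∂_1 are all 1, so H_0 = Z.
  H_1: rank ker ∂_1 − rank ∂_2 = (9 − 4) − 5 = 0, and the invariant factors of ∂_2 are all 1, so H_1 = 0.
  H_2: rank ker ∂_2 − rank ∂_3 = (6 − 5) − 0 = 1, and there is no ∂_3, so H_2 = Z.

As a check, the Euler characteristic is 5 − 9 + 6 = 2, which agrees with 1 − 0 + 1 = 2.

H_0 = Z,  H_1 = 0,  H_2 = Z.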